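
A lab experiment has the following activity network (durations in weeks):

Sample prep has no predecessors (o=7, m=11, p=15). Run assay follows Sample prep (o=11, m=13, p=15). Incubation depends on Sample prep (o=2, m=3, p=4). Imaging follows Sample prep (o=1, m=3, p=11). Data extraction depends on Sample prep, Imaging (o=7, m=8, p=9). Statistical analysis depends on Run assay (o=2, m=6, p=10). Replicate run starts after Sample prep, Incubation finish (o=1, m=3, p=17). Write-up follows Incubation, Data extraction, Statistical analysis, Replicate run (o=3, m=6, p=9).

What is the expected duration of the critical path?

te_Sample prep = (7 + 4·11 + 15)/6 = 66/6 = 11
te_Run assay = (11 + 4·13 + 15)/6 = 78/6 = 13
te_Incubation = (2 + 4·3 + 4)/6 = 18/6 = 3
te_Imaging = (1 + 4·3 + 11)/6 = 24/6 = 4
te_Data extraction = (7 + 4·8 + 9)/6 = 48/6 = 8
te_Statistical analysis = (2 + 4·6 + 10)/6 = 36/6 = 6
te_Replicate run = (1 + 4·3 + 17)/6 = 30/6 = 5
te_Write-up = (3 + 4·6 + 9)/6 = 36/6 = 6

Forward pass:
ES_Sample prep = 0; EF_Sample prep = 11
ES_Run assay = 11; EF_Run assay = 11+13 = 24
ES_Incubation = 11; EF_Incubation = 11+3 = 14
ES_Imaging = 11; EF_Imaging = 11+4 = 15
ES_Data extraction = max(EF_Sample prep=11, EF_Imaging=15) = 15; EF_Data extraction = 15+8 = 23
ES_Statistical analysis = 24; EF_Statistical analysis = 24+6 = 30
ES_Replicate run = max(EF_Sample prep=11, EF_Incubation=14) = 14; EF_Replicate run = 14+5 = 19
ES_Write-up = max(EF_Incubation=14, EF_Data extraction=23, EF_Statistical analysis=30, EF_Replicate run=19) = 30; EF_Write-up = 30+6 = 36
Expected project duration μ = 36 weeks. Critical path: Sample prep → Run assay → Statistical analysis → Write-up.

36 weeks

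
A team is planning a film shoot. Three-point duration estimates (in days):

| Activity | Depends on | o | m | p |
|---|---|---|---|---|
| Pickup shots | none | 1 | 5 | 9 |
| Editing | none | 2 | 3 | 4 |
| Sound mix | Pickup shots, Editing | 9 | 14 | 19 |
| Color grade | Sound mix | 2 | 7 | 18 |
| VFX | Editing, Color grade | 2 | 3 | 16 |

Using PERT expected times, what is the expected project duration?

32 days

te_Pickup shots = (1 + 4·5 + 9)/6 = 30/6 = 5
te_Editing = (2 + 4·3 + 4)/6 = 18/6 = 3
te_Sound mix = (9 + 4·14 + 19)/6 = 84/6 = 14
te_Color grade = (2 + 4·7 + 18)/6 = 48/6 = 8
te_VFX = (2 + 4·3 + 16)/6 = 30/6 = 5

Forward pass:
ES_Pickup shots = 0; EF_Pickup shots = 5
ES_Editing = 0; EF_Editing = 3
ES_Sound mix = max(EF_Pickup shots=5, EF_Editing=3) = 5; EF_Sound mix = 5+14 = 19
ES_Color grade = 19; EF_Color grade = 19+8 = 27
ES_VFX = max(EF_Editing=3, EF_Color grade=27) = 27; EF_VFX = 27+5 = 32
Expected project duration μ = 32 days. Critical path: Pickup shots → Sound mix → Color grade → VFX.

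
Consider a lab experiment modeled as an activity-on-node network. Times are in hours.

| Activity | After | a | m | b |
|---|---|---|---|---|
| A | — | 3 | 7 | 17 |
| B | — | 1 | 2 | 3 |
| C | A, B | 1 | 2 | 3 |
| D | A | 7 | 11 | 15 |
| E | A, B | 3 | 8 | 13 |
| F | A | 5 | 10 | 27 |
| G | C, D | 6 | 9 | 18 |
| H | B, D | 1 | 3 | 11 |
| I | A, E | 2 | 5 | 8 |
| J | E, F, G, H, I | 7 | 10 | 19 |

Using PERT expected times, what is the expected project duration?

te_A = (3 + 4·7 + 17)/6 = 48/6 = 8
te_B = (1 + 4·2 + 3)/6 = 12/6 = 2
te_C = (1 + 4·2 + 3)/6 = 12/6 = 2
te_D = (7 + 4·11 + 15)/6 = 66/6 = 11
te_E = (3 + 4·8 + 13)/6 = 48/6 = 8
te_F = (5 + 4·10 + 27)/6 = 72/6 = 12
te_G = (6 + 4·9 + 18)/6 = 60/6 = 10
te_H = (1 + 4·3 + 11)/6 = 24/6 = 4
te_I = (2 + 4·5 + 8)/6 = 30/6 = 5
te_J = (7 + 4·10 + 19)/6 = 66/6 = 11

Forward pass:
ES_A = 0; EF_A = 8
ES_B = 0; EF_B = 2
ES_C = max(EF_A=8, EF_B=2) = 8; EF_C = 8+2 = 10
ES_D = 8; EF_D = 8+11 = 19
ES_E = max(EF_A=8, EF_B=2) = 8; EF_E = 8+8 = 16
ES_F = 8; EF_F = 8+12 = 20
ES_G = max(EF_C=10, EF_D=19) = 19; EF_G = 19+10 = 29
ES_H = max(EF_B=2, EF_D=19) = 19; EF_H = 19+4 = 23
ES_I = max(EF_A=8, EF_E=16) = 16; EF_I = 16+5 = 21
ES_J = max(EF_E=16, EF_F=20, EF_G=29, EF_H=23, EF_I=21) = 29; EF_J = 29+11 = 40
Expected project duration μ = 40 hours. Critical path: A → D → G → J.

40 hours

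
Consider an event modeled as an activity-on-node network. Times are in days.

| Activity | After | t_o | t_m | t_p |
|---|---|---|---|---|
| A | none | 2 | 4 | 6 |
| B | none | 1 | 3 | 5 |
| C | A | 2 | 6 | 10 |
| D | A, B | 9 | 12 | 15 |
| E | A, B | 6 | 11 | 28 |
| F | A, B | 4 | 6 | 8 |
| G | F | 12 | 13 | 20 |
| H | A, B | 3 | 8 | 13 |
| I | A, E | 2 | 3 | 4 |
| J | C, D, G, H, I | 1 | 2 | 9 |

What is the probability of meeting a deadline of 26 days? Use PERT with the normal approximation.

0.318

te_A = (2 + 4·4 + 6)/6 = 24/6 = 4; σ²_A = ((6−2)/6)² = 0.444
te_B = (1 + 4·3 + 5)/6 = 18/6 = 3; σ²_B = ((5−1)/6)² = 0.444
te_C = (2 + 4·6 + 10)/6 = 36/6 = 6; σ²_C = ((10−2)/6)² = 1.778
te_D = (9 + 4·12 + 15)/6 = 72/6 = 12; σ²_D = ((15−9)/6)² = 1.000
te_E = (6 + 4·11 + 28)/6 = 78/6 = 13; σ²_E = ((28−6)/6)² = 13.444
te_F = (4 + 4·6 + 8)/6 = 36/6 = 6; σ²_F = ((8−4)/6)² = 0.444
te_G = (12 + 4·13 + 20)/6 = 84/6 = 14; σ²_G = ((20−12)/6)² = 1.778
te_H = (3 + 4·8 + 13)/6 = 48/6 = 8; σ²_H = ((13−3)/6)² = 2.778
te_I = (2 + 4·3 + 4)/6 = 18/6 = 3; σ²_I = ((4−2)/6)² = 0.111
te_J = (1 + 4·2 + 9)/6 = 18/6 = 3; σ²_J = ((9−1)/6)² = 1.778

Forward pass:
ES_A = 0; EF_A = 4
ES_B = 0; EF_B = 3
ES_C = 4; EF_C = 4+6 = 10
ES_D = max(EF_A=4, EF_B=3) = 4; EF_D = 4+12 = 16
ES_E = max(EF_A=4, EF_B=3) = 4; EF_E = 4+13 = 17
ES_F = max(EF_A=4, EF_B=3) = 4; EF_F = 4+6 = 10
ES_G = 10; EF_G = 10+14 = 24
ES_H = max(EF_A=4, EF_B=3) = 4; EF_H = 4+8 = 12
ES_I = max(EF_A=4, EF_E=17) = 17; EF_I = 17+3 = 20
ES_J = max(EF_C=10, EF_D=16, EF_G=24, EF_H=12, EF_I=20) = 24; EF_J = 24+3 = 27
Expected project duration μ = 27 days. Critical path: A → F → G → J.

Variance along critical path = 0.444 + 0.444 + 1.778 + 1.778 = 4.444; σ = √4.444 = 2.108 days.
Z = (26 − 27) / 2.108 = -0.474
P(T ≤ 26) = Φ(-0.474) ≈ 0.318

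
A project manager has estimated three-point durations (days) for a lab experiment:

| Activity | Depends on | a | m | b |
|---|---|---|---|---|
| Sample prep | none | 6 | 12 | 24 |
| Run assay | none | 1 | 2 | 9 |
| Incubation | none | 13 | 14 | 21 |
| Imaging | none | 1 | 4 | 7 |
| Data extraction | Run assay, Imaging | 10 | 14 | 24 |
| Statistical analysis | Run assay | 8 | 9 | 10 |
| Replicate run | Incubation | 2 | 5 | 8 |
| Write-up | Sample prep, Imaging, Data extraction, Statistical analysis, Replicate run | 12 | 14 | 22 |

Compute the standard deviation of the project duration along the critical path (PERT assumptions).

te_Sample prep = (6 + 4·12 + 24)/6 = 78/6 = 13; σ²_Sample prep = ((24−6)/6)² = 9.000
te_Run assay = (1 + 4·2 + 9)/6 = 18/6 = 3; σ²_Run assay = ((9−1)/6)² = 1.778
te_Incubation = (13 + 4·14 + 21)/6 = 90/6 = 15; σ²_Incubation = ((21−13)/6)² = 1.778
te_Imaging = (1 + 4·4 + 7)/6 = 24/6 = 4; σ²_Imaging = ((7−1)/6)² = 1.000
te_Data extraction = (10 + 4·14 + 24)/6 = 90/6 = 15; σ²_Data extraction = ((24−10)/6)² = 5.444
te_Statistical analysis = (8 + 4·9 + 10)/6 = 54/6 = 9; σ²_Statistical analysis = ((10−8)/6)² = 0.111
te_Replicate run = (2 + 4·5 + 8)/6 = 30/6 = 5; σ²_Replicate run = ((8−2)/6)² = 1.000
te_Write-up = (12 + 4·14 + 22)/6 = 90/6 = 15; σ²_Write-up = ((22−12)/6)² = 2.778

Forward pass:
ES_Sample prep = 0; EF_Sample prep = 13
ES_Run assay = 0; EF_Run assay = 3
ES_Incubation = 0; EF_Incubation = 15
ES_Imaging = 0; EF_Imaging = 4
ES_Data extraction = max(EF_Run assay=3, EF_Imaging=4) = 4; EF_Data extraction = 4+15 = 19
ES_Statistical analysis = 3; EF_Statistical analysis = 3+9 = 12
ES_Replicate run = 15; EF_Replicate run = 15+5 = 20
ES_Write-up = max(EF_Sample prep=13, EF_Imaging=4, EF_Data extraction=19, EF_Statistical analysis=12, EF_Replicate run=20) = 20; EF_Write-up = 20+15 = 35
Expected project duration μ = 35 days. Critical path: Incubation → Replicate run → Write-up.

Variance along critical path = 1.778 + 1.000 + 2.778 = 5.556
σ = √5.556 = 2.357 days

2.36 days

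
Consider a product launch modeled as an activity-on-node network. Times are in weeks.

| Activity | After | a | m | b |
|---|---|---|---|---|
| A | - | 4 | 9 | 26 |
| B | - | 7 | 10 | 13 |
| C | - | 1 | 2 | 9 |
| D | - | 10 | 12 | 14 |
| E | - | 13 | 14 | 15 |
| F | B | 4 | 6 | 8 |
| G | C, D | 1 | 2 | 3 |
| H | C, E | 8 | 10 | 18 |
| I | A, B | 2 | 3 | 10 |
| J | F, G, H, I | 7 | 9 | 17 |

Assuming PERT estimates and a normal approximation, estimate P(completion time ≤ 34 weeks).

te_A = (4 + 4·9 + 26)/6 = 66/6 = 11; σ²_A = ((26−4)/6)² = 13.444
te_B = (7 + 4·10 + 13)/6 = 60/6 = 10; σ²_B = ((13−7)/6)² = 1.000
te_C = (1 + 4·2 + 9)/6 = 18/6 = 3; σ²_C = ((9−1)/6)² = 1.778
te_D = (10 + 4·12 + 14)/6 = 72/6 = 12; σ²_D = ((14−10)/6)² = 0.444
te_E = (13 + 4·14 + 15)/6 = 84/6 = 14; σ²_E = ((15−13)/6)² = 0.111
te_F = (4 + 4·6 + 8)/6 = 36/6 = 6; σ²_F = ((8−4)/6)² = 0.444
te_G = (1 + 4·2 + 3)/6 = 12/6 = 2; σ²_G = ((3−1)/6)² = 0.111
te_H = (8 + 4·10 + 18)/6 = 66/6 = 11; σ²_H = ((18−8)/6)² = 2.778
te_I = (2 + 4·3 + 10)/6 = 24/6 = 4; σ²_I = ((10−2)/6)² = 1.778
te_J = (7 + 4·9 + 17)/6 = 60/6 = 10; σ²_J = ((17−7)/6)² = 2.778

Forward pass:
ES_A = 0; EF_A = 11
ES_B = 0; EF_B = 10
ES_C = 0; EF_C = 3
ES_D = 0; EF_D = 12
ES_E = 0; EF_E = 14
ES_F = 10; EF_F = 10+6 = 16
ES_G = max(EF_C=3, EF_D=12) = 12; EF_G = 12+2 = 14
ES_H = max(EF_C=3, EF_E=14) = 14; EF_H = 14+11 = 25
ES_I = max(EF_A=11, EF_B=10) = 11; EF_I = 11+4 = 15
ES_J = max(EF_F=16, EF_G=14, EF_H=25, EF_I=15) = 25; EF_J = 25+10 = 35
Expected project duration μ = 35 weeks. Critical path: E → H → J.

Variance along critical path = 0.111 + 2.778 + 2.778 = 5.667; σ = √5.667 = 2.380 weeks.
Z = (34 − 35) / 2.380 = -0.420
P(T ≤ 34) = Φ(-0.420) ≈ 0.337

0.337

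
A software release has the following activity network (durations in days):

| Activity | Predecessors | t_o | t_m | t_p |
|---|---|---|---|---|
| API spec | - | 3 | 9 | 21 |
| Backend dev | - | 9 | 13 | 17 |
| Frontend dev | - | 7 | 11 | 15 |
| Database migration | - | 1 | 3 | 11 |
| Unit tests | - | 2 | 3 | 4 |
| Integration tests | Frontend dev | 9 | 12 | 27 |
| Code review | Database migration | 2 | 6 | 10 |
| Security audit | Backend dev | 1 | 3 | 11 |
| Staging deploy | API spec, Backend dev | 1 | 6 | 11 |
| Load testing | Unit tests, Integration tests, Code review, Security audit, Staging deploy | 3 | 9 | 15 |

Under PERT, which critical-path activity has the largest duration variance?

te_API spec = (3 + 4·9 + 21)/6 = 60/6 = 10; σ²_API spec = ((21−3)/6)² = 9.000
te_Backend dev = (9 + 4·13 + 17)/6 = 78/6 = 13; σ²_Backend dev = ((17−9)/6)² = 1.778
te_Frontend dev = (7 + 4·11 + 15)/6 = 66/6 = 11; σ²_Frontend dev = ((15−7)/6)² = 1.778
te_Database migration = (1 + 4·3 + 11)/6 = 24/6 = 4; σ²_Database migration = ((11−1)/6)² = 2.778
te_Unit tests = (2 + 4·3 + 4)/6 = 18/6 = 3; σ²_Unit tests = ((4−2)/6)² = 0.111
te_Integration tests = (9 + 4·12 + 27)/6 = 84/6 = 14; σ²_Integration tests = ((27−9)/6)² = 9.000
te_Code review = (2 + 4·6 + 10)/6 = 36/6 = 6; σ²_Code review = ((10−2)/6)² = 1.778
te_Security audit = (1 + 4·3 + 11)/6 = 24/6 = 4; σ²_Security audit = ((11−1)/6)² = 2.778
te_Staging deploy = (1 + 4·6 + 11)/6 = 36/6 = 6; σ²_Staging deploy = ((11−1)/6)² = 2.778
te_Load testing = (3 + 4·9 + 15)/6 = 54/6 = 9; σ²_Load testing = ((15−3)/6)² = 4.000

Forward pass:
ES_API spec = 0; EF_API spec = 10
ES_Backend dev = 0; EF_Backend dev = 13
ES_Frontend dev = 0; EF_Frontend dev = 11
ES_Database migration = 0; EF_Database migration = 4
ES_Unit tests = 0; EF_Unit tests = 3
ES_Integration tests = 11; EF_Integration tests = 11+14 = 25
ES_Code review = 4; EF_Code review = 4+6 = 10
ES_Security audit = 13; EF_Security audit = 13+4 = 17
ES_Staging deploy = max(EF_API spec=10, EF_Backend dev=13) = 13; EF_Staging deploy = 13+6 = 19
ES_Load testing = max(EF_Unit tests=3, EF_Integration tests=25, EF_Code review=10, EF_Security audit=17, EF_Staging deploy=19) = 25; EF_Load testing = 25+9 = 34
Expected project duration μ = 34 days. Critical path: Frontend dev → Integration tests → Load testing.

Variances on critical path: σ²_Frontend dev=1.778, σ²_Integration tests=9.000, σ²_Load testing=4.000.
Largest is σ²_Integration tests = 9.000.

Integration tests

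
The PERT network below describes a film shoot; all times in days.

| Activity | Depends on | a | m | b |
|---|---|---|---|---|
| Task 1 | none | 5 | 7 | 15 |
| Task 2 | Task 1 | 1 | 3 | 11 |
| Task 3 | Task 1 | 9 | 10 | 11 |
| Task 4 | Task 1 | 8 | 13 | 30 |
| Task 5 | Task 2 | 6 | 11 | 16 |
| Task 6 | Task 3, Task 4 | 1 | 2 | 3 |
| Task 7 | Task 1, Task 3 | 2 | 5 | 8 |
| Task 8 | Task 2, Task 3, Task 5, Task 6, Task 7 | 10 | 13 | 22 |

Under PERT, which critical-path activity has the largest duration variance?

te_Task 1 = (5 + 4·7 + 15)/6 = 48/6 = 8; σ²_Task 1 = ((15−5)/6)² = 2.778
te_Task 2 = (1 + 4·3 + 11)/6 = 24/6 = 4; σ²_Task 2 = ((11−1)/6)² = 2.778
te_Task 3 = (9 + 4·10 + 11)/6 = 60/6 = 10; σ²_Task 3 = ((11−9)/6)² = 0.111
te_Task 4 = (8 + 4·13 + 30)/6 = 90/6 = 15; σ²_Task 4 = ((30−8)/6)² = 13.444
te_Task 5 = (6 + 4·11 + 16)/6 = 66/6 = 11; σ²_Task 5 = ((16−6)/6)² = 2.778
te_Task 6 = (1 + 4·2 + 3)/6 = 12/6 = 2; σ²_Task 6 = ((3−1)/6)² = 0.111
te_Task 7 = (2 + 4·5 + 8)/6 = 30/6 = 5; σ²_Task 7 = ((8−2)/6)² = 1.000
te_Task 8 = (10 + 4·13 + 22)/6 = 84/6 = 14; σ²_Task 8 = ((22−10)/6)² = 4.000

Forward pass:
ES_Task 1 = 0; EF_Task 1 = 8
ES_Task 2 = 8; EF_Task 2 = 8+4 = 12
ES_Task 3 = 8; EF_Task 3 = 8+10 = 18
ES_Task 4 = 8; EF_Task 4 = 8+15 = 23
ES_Task 5 = 12; EF_Task 5 = 12+11 = 23
ES_Task 6 = max(EF_Task 3=18, EF_Task 4=23) = 23; EF_Task 6 = 23+2 = 25
ES_Task 7 = max(EF_Task 1=8, EF_Task 3=18) = 18; EF_Task 7 = 18+5 = 23
ES_Task 8 = max(EF_Task 2=12, EF_Task 3=18, EF_Task 5=23, EF_Task 6=25, EF_Task 7=23) = 25; EF_Task 8 = 25+14 = 39
Expected project duration μ = 39 days. Critical path: Task 1 → Task 4 → Task 6 → Task 8.

Variances on critical path: σ²_Task 1=2.778, σ²_Task 4=13.444, σ²_Task 6=0.111, σ²_Task 8=4.000.
Largest is σ²_Task 4 = 13.444.

Task 4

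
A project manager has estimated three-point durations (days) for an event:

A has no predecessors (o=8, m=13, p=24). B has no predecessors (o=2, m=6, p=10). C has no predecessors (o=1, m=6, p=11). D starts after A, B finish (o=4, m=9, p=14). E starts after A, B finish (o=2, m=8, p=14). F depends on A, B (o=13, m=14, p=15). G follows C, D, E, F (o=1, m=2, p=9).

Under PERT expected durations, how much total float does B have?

te_A = (8 + 4·13 + 24)/6 = 84/6 = 14
te_B = (2 + 4·6 + 10)/6 = 36/6 = 6
te_C = (1 + 4·6 + 11)/6 = 36/6 = 6
te_D = (4 + 4·9 + 14)/6 = 54/6 = 9
te_E = (2 + 4·8 + 14)/6 = 48/6 = 8
te_F = (13 + 4·14 + 15)/6 = 84/6 = 14
te_G = (1 + 4·2 + 9)/6 = 18/6 = 3

Forward pass:
ES_A = 0; EF_A = 14
ES_B = 0; EF_B = 6
ES_C = 0; EF_C = 6
ES_D = max(EF_A=14, EF_B=6) = 14; EF_D = 14+9 = 23
ES_E = max(EF_A=14, EF_B=6) = 14; EF_E = 14+8 = 22
ES_F = max(EF_A=14, EF_B=6) = 14; EF_F = 14+14 = 28
ES_G = max(EF_C=6, EF_D=23, EF_E=22, EF_F=28) = 28; EF_G = 28+3 = 31
Expected project duration μ = 31 days. Critical path: A → F → G.

Backward pass:
LF_G = 31; LS_G = 31−3 = 28
LF_F = LS_G = 28; LS_F = 28−14 = 14
LF_E = LS_G = 28; LS_E = 28−8 = 20
LF_D = LS_G = 28; LS_D = 28−9 = 19
LF_C = LS_G = 28; LS_C = 28−6 = 22
LF_B = min(LS_D=19, LS_E=20, LS_F=14) = 14; LS_B = 14−6 = 8
LF_A = min(LS_D=19, LS_E=20, LS_F=14) = 14; LS_A = 14−14 = 0
Slack_B = LS_B − ES_B = 8 − 0 = 8

8 days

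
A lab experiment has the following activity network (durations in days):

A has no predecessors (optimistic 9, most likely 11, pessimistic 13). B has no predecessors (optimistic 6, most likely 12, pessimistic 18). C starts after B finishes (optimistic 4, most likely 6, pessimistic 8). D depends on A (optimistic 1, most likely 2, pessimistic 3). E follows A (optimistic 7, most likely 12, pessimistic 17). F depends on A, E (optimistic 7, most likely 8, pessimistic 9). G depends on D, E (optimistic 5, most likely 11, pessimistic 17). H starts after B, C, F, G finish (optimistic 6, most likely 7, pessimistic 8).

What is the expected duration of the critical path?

te_A = (9 + 4·11 + 13)/6 = 66/6 = 11
te_B = (6 + 4·12 + 18)/6 = 72/6 = 12
te_C = (4 + 4·6 + 8)/6 = 36/6 = 6
te_D = (1 + 4·2 + 3)/6 = 12/6 = 2
te_E = (7 + 4·12 + 17)/6 = 72/6 = 12
te_F = (7 + 4·8 + 9)/6 = 48/6 = 8
te_G = (5 + 4·11 + 17)/6 = 66/6 = 11
te_H = (6 + 4·7 + 8)/6 = 42/6 = 7

Forward pass:
ES_A = 0; EF_A = 11
ES_B = 0; EF_B = 12
ES_C = 12; EF_C = 12+6 = 18
ES_D = 11; EF_D = 11+2 = 13
ES_E = 11; EF_E = 11+12 = 23
ES_F = max(EF_A=11, EF_E=23) = 23; EF_F = 23+8 = 31
ES_G = max(EF_D=13, EF_E=23) = 23; EF_G = 23+11 = 34
ES_H = max(EF_B=12, EF_C=18, EF_F=31, EF_G=34) = 34; EF_H = 34+7 = 41
Expected project duration μ = 41 days. Critical path: A → E → G → H.

41 days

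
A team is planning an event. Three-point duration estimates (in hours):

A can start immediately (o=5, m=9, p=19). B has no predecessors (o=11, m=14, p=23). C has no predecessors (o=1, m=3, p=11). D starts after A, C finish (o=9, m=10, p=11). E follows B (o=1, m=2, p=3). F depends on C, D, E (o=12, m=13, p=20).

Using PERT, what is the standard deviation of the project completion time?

te_A = (5 + 4·9 + 19)/6 = 60/6 = 10; σ²_A = ((19−5)/6)² = 5.444
te_B = (11 + 4·14 + 23)/6 = 90/6 = 15; σ²_B = ((23−11)/6)² = 4.000
te_C = (1 + 4·3 + 11)/6 = 24/6 = 4; σ²_C = ((11−1)/6)² = 2.778
te_D = (9 + 4·10 + 11)/6 = 60/6 = 10; σ²_D = ((11−9)/6)² = 0.111
te_E = (1 + 4·2 + 3)/6 = 12/6 = 2; σ²_E = ((3−1)/6)² = 0.111
te_F = (12 + 4·13 + 20)/6 = 84/6 = 14; σ²_F = ((20−12)/6)² = 1.778

Forward pass:
ES_A = 0; EF_A = 10
ES_B = 0; EF_B = 15
ES_C = 0; EF_C = 4
ES_D = max(EF_A=10, EF_C=4) = 10; EF_D = 10+10 = 20
ES_E = 15; EF_E = 15+2 = 17
ES_F = max(EF_C=4, EF_D=20, EF_E=17) = 20; EF_F = 20+14 = 34
Expected project duration μ = 34 hours. Critical path: A → D → F.

Variance along critical path = 5.444 + 0.111 + 1.778 = 7.333
σ = √7.333 = 2.708 hours

2.71 hours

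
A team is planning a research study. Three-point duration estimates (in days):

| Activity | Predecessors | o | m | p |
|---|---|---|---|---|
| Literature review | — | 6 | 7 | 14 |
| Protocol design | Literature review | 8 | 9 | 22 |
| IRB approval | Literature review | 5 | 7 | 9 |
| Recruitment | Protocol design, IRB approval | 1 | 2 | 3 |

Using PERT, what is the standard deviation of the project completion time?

te_Literature review = (6 + 4·7 + 14)/6 = 48/6 = 8; σ²_Literature review = ((14−6)/6)² = 1.778
te_Protocol design = (8 + 4·9 + 22)/6 = 66/6 = 11; σ²_Protocol design = ((22−8)/6)² = 5.444
te_IRB approval = (5 + 4·7 + 9)/6 = 42/6 = 7; σ²_IRB approval = ((9−5)/6)² = 0.444
te_Recruitment = (1 + 4·2 + 3)/6 = 12/6 = 2; σ²_Recruitment = ((3−1)/6)² = 0.111

Forward pass:
ES_Literature review = 0; EF_Literature review = 8
ES_Protocol design = 8; EF_Protocol design = 8+11 = 19
ES_IRB approval = 8; EF_IRB approval = 8+7 = 15
ES_Recruitment = max(EF_Protocol design=19, EF_IRB approval=15) = 19; EF_Recruitment = 19+2 = 21
Expected project duration μ = 21 days. Critical path: Literature review → Protocol design → Recruitment.

Variance along critical path = 1.778 + 5.444 + 0.111 = 7.333
σ = √7.333 = 2.708 days

2.71 days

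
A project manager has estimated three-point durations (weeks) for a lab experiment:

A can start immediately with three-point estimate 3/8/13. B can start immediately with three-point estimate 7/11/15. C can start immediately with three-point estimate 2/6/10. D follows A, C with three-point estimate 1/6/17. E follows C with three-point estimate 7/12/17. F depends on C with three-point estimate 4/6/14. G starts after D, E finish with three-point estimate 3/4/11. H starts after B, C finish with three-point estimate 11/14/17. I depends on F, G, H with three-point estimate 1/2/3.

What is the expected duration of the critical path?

te_A = (3 + 4·8 + 13)/6 = 48/6 = 8
te_B = (7 + 4·11 + 15)/6 = 66/6 = 11
te_C = (2 + 4·6 + 10)/6 = 36/6 = 6
te_D = (1 + 4·6 + 17)/6 = 42/6 = 7
te_E = (7 + 4·12 + 17)/6 = 72/6 = 12
te_F = (4 + 4·6 + 14)/6 = 42/6 = 7
te_G = (3 + 4·4 + 11)/6 = 30/6 = 5
te_H = (11 + 4·14 + 17)/6 = 84/6 = 14
te_I = (1 + 4·2 + 3)/6 = 12/6 = 2

Forward pass:
ES_A = 0; EF_A = 8
ES_B = 0; EF_B = 11
ES_C = 0; EF_C = 6
ES_D = max(EF_A=8, EF_C=6) = 8; EF_D = 8+7 = 15
ES_E = 6; EF_E = 6+12 = 18
ES_F = 6; EF_F = 6+7 = 13
ES_G = max(EF_D=15, EF_E=18) = 18; EF_G = 18+5 = 23
ES_H = max(EF_B=11, EF_C=6) = 11; EF_H = 11+14 = 25
ES_I = max(EF_F=13, EF_G=23, EF_H=25) = 25; EF_I = 25+2 = 27
Expected project duration μ = 27 weeks. Critical path: B → H → I.

27 weeks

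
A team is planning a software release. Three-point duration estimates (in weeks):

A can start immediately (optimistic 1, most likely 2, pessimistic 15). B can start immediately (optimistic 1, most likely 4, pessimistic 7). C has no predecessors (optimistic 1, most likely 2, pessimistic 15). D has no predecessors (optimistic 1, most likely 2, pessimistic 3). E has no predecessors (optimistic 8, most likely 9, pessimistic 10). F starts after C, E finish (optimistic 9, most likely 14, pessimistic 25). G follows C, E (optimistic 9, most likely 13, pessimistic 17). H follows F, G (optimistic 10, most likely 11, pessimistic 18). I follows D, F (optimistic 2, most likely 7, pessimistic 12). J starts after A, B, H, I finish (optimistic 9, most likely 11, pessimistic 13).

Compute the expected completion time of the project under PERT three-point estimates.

47 weeks

te_A = (1 + 4·2 + 15)/6 = 24/6 = 4
te_B = (1 + 4·4 + 7)/6 = 24/6 = 4
te_C = (1 + 4·2 + 15)/6 = 24/6 = 4
te_D = (1 + 4·2 + 3)/6 = 12/6 = 2
te_E = (8 + 4·9 + 10)/6 = 54/6 = 9
te_F = (9 + 4·14 + 25)/6 = 90/6 = 15
te_G = (9 + 4·13 + 17)/6 = 78/6 = 13
te_H = (10 + 4·11 + 18)/6 = 72/6 = 12
te_I = (2 + 4·7 + 12)/6 = 42/6 = 7
te_J = (9 + 4·11 + 13)/6 = 66/6 = 11

Forward pass:
ES_A = 0; EF_A = 4
ES_B = 0; EF_B = 4
ES_C = 0; EF_C = 4
ES_D = 0; EF_D = 2
ES_E = 0; EF_E = 9
ES_F = max(EF_C=4, EF_E=9) = 9; EF_F = 9+15 = 24
ES_G = max(EF_C=4, EF_E=9) = 9; EF_G = 9+13 = 22
ES_H = max(EF_F=24, EF_G=22) = 24; EF_H = 24+12 = 36
ES_I = max(EF_D=2, EF_F=24) = 24; EF_I = 24+7 = 31
ES_J = max(EF_A=4, EF_B=4, EF_H=36, EF_I=31) = 36; EF_J = 36+11 = 47
Expected project duration μ = 47 weeks. Critical path: E → F → H → J.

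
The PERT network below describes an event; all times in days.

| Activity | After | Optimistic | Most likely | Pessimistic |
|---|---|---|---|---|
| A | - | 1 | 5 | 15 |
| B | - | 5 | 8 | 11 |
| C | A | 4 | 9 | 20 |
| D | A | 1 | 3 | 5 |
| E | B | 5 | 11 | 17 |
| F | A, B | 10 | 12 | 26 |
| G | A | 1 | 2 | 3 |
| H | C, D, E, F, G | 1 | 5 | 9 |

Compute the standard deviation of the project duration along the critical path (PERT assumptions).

3.14 days

te_A = (1 + 4·5 + 15)/6 = 36/6 = 6; σ²_A = ((15−1)/6)² = 5.444
te_B = (5 + 4·8 + 11)/6 = 48/6 = 8; σ²_B = ((11−5)/6)² = 1.000
te_C = (4 + 4·9 + 20)/6 = 60/6 = 10; σ²_C = ((20−4)/6)² = 7.111
te_D = (1 + 4·3 + 5)/6 = 18/6 = 3; σ²_D = ((5−1)/6)² = 0.444
te_E = (5 + 4·11 + 17)/6 = 66/6 = 11; σ²_E = ((17−5)/6)² = 4.000
te_F = (10 + 4·12 + 26)/6 = 84/6 = 14; σ²_F = ((26−10)/6)² = 7.111
te_G = (1 + 4·2 + 3)/6 = 12/6 = 2; σ²_G = ((3−1)/6)² = 0.111
te_H = (1 + 4·5 + 9)/6 = 30/6 = 5; σ²_H = ((9−1)/6)² = 1.778

Forward pass:
ES_A = 0; EF_A = 6
ES_B = 0; EF_B = 8
ES_C = 6; EF_C = 6+10 = 16
ES_D = 6; EF_D = 6+3 = 9
ES_E = 8; EF_E = 8+11 = 19
ES_F = max(EF_A=6, EF_B=8) = 8; EF_F = 8+14 = 22
ES_G = 6; EF_G = 6+2 = 8
ES_H = max(EF_C=16, EF_D=9, EF_E=19, EF_F=22, EF_G=8) = 22; EF_H = 22+5 = 27
Expected project duration μ = 27 days. Critical path: B → F → H.

Variance along critical path = 1.000 + 7.111 + 1.778 = 9.889
σ = √9.889 = 3.145 days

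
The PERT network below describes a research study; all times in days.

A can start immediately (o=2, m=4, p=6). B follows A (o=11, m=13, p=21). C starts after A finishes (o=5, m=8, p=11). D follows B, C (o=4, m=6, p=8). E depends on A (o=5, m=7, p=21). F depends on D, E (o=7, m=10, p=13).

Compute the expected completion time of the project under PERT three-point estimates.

te_A = (2 + 4·4 + 6)/6 = 24/6 = 4
te_B = (11 + 4·13 + 21)/6 = 84/6 = 14
te_C = (5 + 4·8 + 11)/6 = 48/6 = 8
te_D = (4 + 4·6 + 8)/6 = 36/6 = 6
te_E = (5 + 4·7 + 21)/6 = 54/6 = 9
te_F = (7 + 4·10 + 13)/6 = 60/6 = 10

Forward pass:
ES_A = 0; EF_A = 4
ES_B = 4; EF_B = 4+14 = 18
ES_C = 4; EF_C = 4+8 = 12
ES_D = max(EF_B=18, EF_C=12) = 18; EF_D = 18+6 = 24
ES_E = 4; EF_E = 4+9 = 13
ES_F = max(EF_D=24, EF_E=13) = 24; EF_F = 24+10 = 34
Expected project duration μ = 34 days. Critical path: A → B → D → F.

34 days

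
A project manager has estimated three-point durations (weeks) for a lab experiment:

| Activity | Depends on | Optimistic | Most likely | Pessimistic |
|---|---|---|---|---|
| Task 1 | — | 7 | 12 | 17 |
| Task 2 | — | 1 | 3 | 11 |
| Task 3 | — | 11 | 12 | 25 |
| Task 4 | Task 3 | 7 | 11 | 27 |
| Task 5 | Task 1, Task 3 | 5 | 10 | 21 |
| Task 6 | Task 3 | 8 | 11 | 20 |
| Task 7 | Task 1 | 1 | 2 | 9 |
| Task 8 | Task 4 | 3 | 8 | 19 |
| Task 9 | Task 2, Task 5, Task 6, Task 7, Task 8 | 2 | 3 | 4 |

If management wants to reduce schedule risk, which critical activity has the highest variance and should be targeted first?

te_Task 1 = (7 + 4·12 + 17)/6 = 72/6 = 12; σ²_Task 1 = ((17−7)/6)² = 2.778
te_Task 2 = (1 + 4·3 + 11)/6 = 24/6 = 4; σ²_Task 2 = ((11−1)/6)² = 2.778
te_Task 3 = (11 + 4·12 + 25)/6 = 84/6 = 14; σ²_Task 3 = ((25−11)/6)² = 5.444
te_Task 4 = (7 + 4·11 + 27)/6 = 78/6 = 13; σ²_Task 4 = ((27−7)/6)² = 11.111
te_Task 5 = (5 + 4·10 + 21)/6 = 66/6 = 11; σ²_Task 5 = ((21−5)/6)² = 7.111
te_Task 6 = (8 + 4·11 + 20)/6 = 72/6 = 12; σ²_Task 6 = ((20−8)/6)² = 4.000
te_Task 7 = (1 + 4·2 + 9)/6 = 18/6 = 3; σ²_Task 7 = ((9−1)/6)² = 1.778
te_Task 8 = (3 + 4·8 + 19)/6 = 54/6 = 9; σ²_Task 8 = ((19−3)/6)² = 7.111
te_Task 9 = (2 + 4·3 + 4)/6 = 18/6 = 3; σ²_Task 9 = ((4−2)/6)² = 0.111

Forward pass:
ES_Task 1 = 0; EF_Task 1 = 12
ES_Task 2 = 0; EF_Task 2 = 4
ES_Task 3 = 0; EF_Task 3 = 14
ES_Task 4 = 14; EF_Task 4 = 14+13 = 27
ES_Task 5 = max(EF_Task 1=12, EF_Task 3=14) = 14; EF_Task 5 = 14+11 = 25
ES_Task 6 = 14; EF_Task 6 = 14+12 = 26
ES_Task 7 = 12; EF_Task 7 = 12+3 = 15
ES_Task 8 = 27; EF_Task 8 = 27+9 = 36
ES_Task 9 = max(EF_Task 2=4, EF_Task 5=25, EF_Task 6=26, EF_Task 7=15, EF_Task 8=36) = 36; EF_Task 9 = 36+3 = 39
Expected project duration μ = 39 weeks. Critical path: Task 3 → Task 4 → Task 8 → Task 9.

Variances on critical path: σ²_Task 3=5.444, σ²_Task 4=11.111, σ²_Task 8=7.111, σ²_Task 9=0.111.
Largest is σ²_Task 4 = 11.111.

Task 4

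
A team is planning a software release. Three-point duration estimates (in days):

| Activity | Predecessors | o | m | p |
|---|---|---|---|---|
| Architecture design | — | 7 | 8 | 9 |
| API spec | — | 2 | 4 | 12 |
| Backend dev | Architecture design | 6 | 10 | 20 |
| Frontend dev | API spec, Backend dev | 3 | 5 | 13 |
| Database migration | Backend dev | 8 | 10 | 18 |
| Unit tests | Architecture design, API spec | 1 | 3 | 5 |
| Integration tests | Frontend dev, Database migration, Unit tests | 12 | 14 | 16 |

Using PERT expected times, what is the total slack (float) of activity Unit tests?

19 days

te_Architecture design = (7 + 4·8 + 9)/6 = 48/6 = 8
te_API spec = (2 + 4·4 + 12)/6 = 30/6 = 5
te_Backend dev = (6 + 4·10 + 20)/6 = 66/6 = 11
te_Frontend dev = (3 + 4·5 + 13)/6 = 36/6 = 6
te_Database migration = (8 + 4·10 + 18)/6 = 66/6 = 11
te_Unit tests = (1 + 4·3 + 5)/6 = 18/6 = 3
te_Integration tests = (12 + 4·14 + 16)/6 = 84/6 = 14

Forward pass:
ES_Architecture design = 0; EF_Architecture design = 8
ES_API spec = 0; EF_API spec = 5
ES_Backend dev = 8; EF_Backend dev = 8+11 = 19
ES_Frontend dev = max(EF_API spec=5, EF_Backend dev=19) = 19; EF_Frontend dev = 19+6 = 25
ES_Database migration = 19; EF_Database migration = 19+11 = 30
ES_Unit tests = max(EF_Architecture design=8, EF_API spec=5) = 8; EF_Unit tests = 8+3 = 11
ES_Integration tests = max(EF_Frontend dev=25, EF_Database migration=30, EF_Unit tests=11) = 30; EF_Integration tests = 30+14 = 44
Expected project duration μ = 44 days. Critical path: Architecture design → Backend dev → Database migration → Integration tests.

Backward pass:
LF_Integration tests = 44; LS_Integration tests = 44−14 = 30
LF_Unit tests = LS_Integration tests = 30; LS_Unit tests = 30−3 = 27
LF_Database migration = LS_Integration tests = 30; LS_Database migration = 30−11 = 19
LF_Frontend dev = LS_Integration tests = 30; LS_Frontend dev = 30−6 = 24
LF_Backend dev = min(LS_Frontend dev=24, LS_Database migration=19) = 19; LS_Backend dev = 19−11 = 8
LF_API spec = min(LS_Frontend dev=24, LS_Unit tests=27) = 24; LS_API spec = 24−5 = 19
LF_Architecture design = min(LS_Backend dev=8, LS_Unit tests=27) = 8; LS_Architecture design = 8−8 = 0
Slack_Unit tests = LS_Unit tests − ES_Unit tests = 27 − 8 = 19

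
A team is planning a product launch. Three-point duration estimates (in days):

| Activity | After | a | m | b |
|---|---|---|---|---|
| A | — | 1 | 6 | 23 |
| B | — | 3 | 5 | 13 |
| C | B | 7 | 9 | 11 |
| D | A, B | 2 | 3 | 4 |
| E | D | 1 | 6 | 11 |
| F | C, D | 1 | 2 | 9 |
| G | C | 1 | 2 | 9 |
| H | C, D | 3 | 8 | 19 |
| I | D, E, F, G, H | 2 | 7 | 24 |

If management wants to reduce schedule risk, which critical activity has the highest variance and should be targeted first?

te_A = (1 + 4·6 + 23)/6 = 48/6 = 8; σ²_A = ((23−1)/6)² = 13.444
te_B = (3 + 4·5 + 13)/6 = 36/6 = 6; σ²_B = ((13−3)/6)² = 2.778
te_C = (7 + 4·9 + 11)/6 = 54/6 = 9; σ²_C = ((11−7)/6)² = 0.444
te_D = (2 + 4·3 + 4)/6 = 18/6 = 3; σ²_D = ((4−2)/6)² = 0.111
te_E = (1 + 4·6 + 11)/6 = 36/6 = 6; σ²_E = ((11−1)/6)² = 2.778
te_F = (1 + 4·2 + 9)/6 = 18/6 = 3; σ²_F = ((9−1)/6)² = 1.778
te_G = (1 + 4·2 + 9)/6 = 18/6 = 3; σ²_G = ((9−1)/6)² = 1.778
te_H = (3 + 4·8 + 19)/6 = 54/6 = 9; σ²_H = ((19−3)/6)² = 7.111
te_I = (2 + 4·7 + 24)/6 = 54/6 = 9; σ²_I = ((24−2)/6)² = 13.444

Forward pass:
ES_A = 0; EF_A = 8
ES_B = 0; EF_B = 6
ES_C = 6; EF_C = 6+9 = 15
ES_D = max(EF_A=8, EF_B=6) = 8; EF_D = 8+3 = 11
ES_E = 11; EF_E = 11+6 = 17
ES_F = max(EF_C=15, EF_D=11) = 15; EF_F = 15+3 = 18
ES_G = 15; EF_G = 15+3 = 18
ES_H = max(EF_C=15, EF_D=11) = 15; EF_H = 15+9 = 24
ES_I = max(EF_D=11, EF_E=17, EF_F=18, EF_G=18, EF_H=24) = 24; EF_I = 24+9 = 33
Expected project duration μ = 33 days. Critical path: B → C → H → I.

Variances on critical path: σ²_B=2.778, σ²_C=0.444, σ²_H=7.111, σ²_I=13.444.
Largest is σ²_I = 13.444.

I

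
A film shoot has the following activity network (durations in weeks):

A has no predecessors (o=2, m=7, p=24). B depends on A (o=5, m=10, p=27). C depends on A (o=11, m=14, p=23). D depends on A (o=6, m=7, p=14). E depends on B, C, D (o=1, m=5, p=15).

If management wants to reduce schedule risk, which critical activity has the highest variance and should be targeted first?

A

te_A = (2 + 4·7 + 24)/6 = 54/6 = 9; σ²_A = ((24−2)/6)² = 13.444
te_B = (5 + 4·10 + 27)/6 = 72/6 = 12; σ²_B = ((27−5)/6)² = 13.444
te_C = (11 + 4·14 + 23)/6 = 90/6 = 15; σ²_C = ((23−11)/6)² = 4.000
te_D = (6 + 4·7 + 14)/6 = 48/6 = 8; σ²_D = ((14−6)/6)² = 1.778
te_E = (1 + 4·5 + 15)/6 = 36/6 = 6; σ²_E = ((15−1)/6)² = 5.444

Forward pass:
ES_A = 0; EF_A = 9
ES_B = 9; EF_B = 9+12 = 21
ES_C = 9; EF_C = 9+15 = 24
ES_D = 9; EF_D = 9+8 = 17
ES_E = max(EF_B=21, EF_C=24, EF_D=17) = 24; EF_E = 24+6 = 30
Expected project duration μ = 30 weeks. Critical path: A → C → E.

Variances on critical path: σ²_A=13.444, σ²_C=4.000, σ²_E=5.444.
Largest is σ²_A = 13.444.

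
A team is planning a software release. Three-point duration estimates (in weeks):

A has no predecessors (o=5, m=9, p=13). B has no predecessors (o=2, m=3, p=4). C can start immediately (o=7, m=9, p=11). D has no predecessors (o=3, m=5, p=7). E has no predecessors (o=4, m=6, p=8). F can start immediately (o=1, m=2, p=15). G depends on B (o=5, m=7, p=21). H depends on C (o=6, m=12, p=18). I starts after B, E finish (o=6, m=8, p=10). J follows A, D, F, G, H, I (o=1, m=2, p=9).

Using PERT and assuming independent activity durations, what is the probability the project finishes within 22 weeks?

te_A = (5 + 4·9 + 13)/6 = 54/6 = 9; σ²_A = ((13−5)/6)² = 1.778
te_B = (2 + 4·3 + 4)/6 = 18/6 = 3; σ²_B = ((4−2)/6)² = 0.111
te_C = (7 + 4·9 + 11)/6 = 54/6 = 9; σ²_C = ((11−7)/6)² = 0.444
te_D = (3 + 4·5 + 7)/6 = 30/6 = 5; σ²_D = ((7−3)/6)² = 0.444
te_E = (4 + 4·6 + 8)/6 = 36/6 = 6; σ²_E = ((8−4)/6)² = 0.444
te_F = (1 + 4·2 + 15)/6 = 24/6 = 4; σ²_F = ((15−1)/6)² = 5.444
te_G = (5 + 4·7 + 21)/6 = 54/6 = 9; σ²_G = ((21−5)/6)² = 7.111
te_H = (6 + 4·12 + 18)/6 = 72/6 = 12; σ²_H = ((18−6)/6)² = 4.000
te_I = (6 + 4·8 + 10)/6 = 48/6 = 8; σ²_I = ((10−6)/6)² = 0.444
te_J = (1 + 4·2 + 9)/6 = 18/6 = 3; σ²_J = ((9−1)/6)² = 1.778

Forward pass:
ES_A = 0; EF_A = 9
ES_B = 0; EF_B = 3
ES_C = 0; EF_C = 9
ES_D = 0; EF_D = 5
ES_E = 0; EF_E = 6
ES_F = 0; EF_F = 4
ES_G = 3; EF_G = 3+9 = 12
ES_H = 9; EF_H = 9+12 = 21
ES_I = max(EF_B=3, EF_E=6) = 6; EF_I = 6+8 = 14
ES_J = max(EF_A=9, EF_D=5, EF_F=4, EF_G=12, EF_H=21, EF_I=14) = 21; EF_J = 21+3 = 24
Expected project duration μ = 24 weeks. Critical path: C → H → J.

Variance along critical path = 0.444 + 4.000 + 1.778 = 6.222; σ = √6.222 = 2.494 weeks.
Z = (22 − 24) / 2.494 = -0.802
P(T ≤ 22) = Φ(-0.802) ≈ 0.211

0.211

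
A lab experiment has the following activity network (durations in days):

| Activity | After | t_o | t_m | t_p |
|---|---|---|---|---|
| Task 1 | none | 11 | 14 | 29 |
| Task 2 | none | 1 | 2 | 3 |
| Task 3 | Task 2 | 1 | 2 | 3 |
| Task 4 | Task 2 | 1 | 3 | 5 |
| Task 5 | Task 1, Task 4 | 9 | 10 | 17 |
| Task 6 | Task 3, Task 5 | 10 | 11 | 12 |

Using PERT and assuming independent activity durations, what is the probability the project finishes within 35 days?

0.182

te_Task 1 = (11 + 4·14 + 29)/6 = 96/6 = 16; σ²_Task 1 = ((29−11)/6)² = 9.000
te_Task 2 = (1 + 4·2 + 3)/6 = 12/6 = 2; σ²_Task 2 = ((3−1)/6)² = 0.111
te_Task 3 = (1 + 4·2 + 3)/6 = 12/6 = 2; σ²_Task 3 = ((3−1)/6)² = 0.111
te_Task 4 = (1 + 4·3 + 5)/6 = 18/6 = 3; σ²_Task 4 = ((5−1)/6)² = 0.444
te_Task 5 = (9 + 4·10 + 17)/6 = 66/6 = 11; σ²_Task 5 = ((17−9)/6)² = 1.778
te_Task 6 = (10 + 4·11 + 12)/6 = 66/6 = 11; σ²_Task 6 = ((12−10)/6)² = 0.111

Forward pass:
ES_Task 1 = 0; EF_Task 1 = 16
ES_Task 2 = 0; EF_Task 2 = 2
ES_Task 3 = 2; EF_Task 3 = 2+2 = 4
ES_Task 4 = 2; EF_Task 4 = 2+3 = 5
ES_Task 5 = max(EF_Task 1=16, EF_Task 4=5) = 16; EF_Task 5 = 16+11 = 27
ES_Task 6 = max(EF_Task 3=4, EF_Task 5=27) = 27; EF_Task 6 = 27+11 = 38
Expected project duration μ = 38 days. Critical path: Task 1 → Task 5 → Task 6.

Variance along critical path = 9.000 + 1.778 + 0.111 = 10.889; σ = √10.889 = 3.300 days.
Z = (35 − 38) / 3.300 = -0.909
P(T ≤ 35) = Φ(-0.909) ≈ 0.182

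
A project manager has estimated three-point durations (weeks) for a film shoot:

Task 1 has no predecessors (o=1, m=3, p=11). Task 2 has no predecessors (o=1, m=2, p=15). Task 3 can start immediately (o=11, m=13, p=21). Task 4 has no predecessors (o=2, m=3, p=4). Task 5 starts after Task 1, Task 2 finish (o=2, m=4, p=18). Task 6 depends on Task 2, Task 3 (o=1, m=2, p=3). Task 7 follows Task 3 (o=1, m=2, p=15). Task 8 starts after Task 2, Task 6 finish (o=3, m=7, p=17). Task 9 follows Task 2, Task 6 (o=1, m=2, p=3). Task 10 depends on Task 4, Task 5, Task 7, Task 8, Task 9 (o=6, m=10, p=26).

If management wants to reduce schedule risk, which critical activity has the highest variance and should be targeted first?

Task 10

te_Task 1 = (1 + 4·3 + 11)/6 = 24/6 = 4; σ²_Task 1 = ((11−1)/6)² = 2.778
te_Task 2 = (1 + 4·2 + 15)/6 = 24/6 = 4; σ²_Task 2 = ((15−1)/6)² = 5.444
te_Task 3 = (11 + 4·13 + 21)/6 = 84/6 = 14; σ²_Task 3 = ((21−11)/6)² = 2.778
te_Task 4 = (2 + 4·3 + 4)/6 = 18/6 = 3; σ²_Task 4 = ((4−2)/6)² = 0.111
te_Task 5 = (2 + 4·4 + 18)/6 = 36/6 = 6; σ²_Task 5 = ((18−2)/6)² = 7.111
te_Task 6 = (1 + 4·2 + 3)/6 = 12/6 = 2; σ²_Task 6 = ((3−1)/6)² = 0.111
te_Task 7 = (1 + 4·2 + 15)/6 = 24/6 = 4; σ²_Task 7 = ((15−1)/6)² = 5.444
te_Task 8 = (3 + 4·7 + 17)/6 = 48/6 = 8; σ²_Task 8 = ((17−3)/6)² = 5.444
te_Task 9 = (1 + 4·2 + 3)/6 = 12/6 = 2; σ²_Task 9 = ((3−1)/6)² = 0.111
te_Task 10 = (6 + 4·10 + 26)/6 = 72/6 = 12; σ²_Task 10 = ((26−6)/6)² = 11.111

Forward pass:
ES_Task 1 = 0; EF_Task 1 = 4
ES_Task 2 = 0; EF_Task 2 = 4
ES_Task 3 = 0; EF_Task 3 = 14
ES_Task 4 = 0; EF_Task 4 = 3
ES_Task 5 = max(EF_Task 1=4, EF_Task 2=4) = 4; EF_Task 5 = 4+6 = 10
ES_Task 6 = max(EF_Task 2=4, EF_Task 3=14) = 14; EF_Task 6 = 14+2 = 16
ES_Task 7 = 14; EF_Task 7 = 14+4 = 18
ES_Task 8 = max(EF_Task 2=4, EF_Task 6=16) = 16; EF_Task 8 = 16+8 = 24
ES_Task 9 = max(EF_Task 2=4, EF_Task 6=16) = 16; EF_Task 9 = 16+2 = 18
ES_Task 10 = max(EF_Task 4=3, EF_Task 5=10, EF_Task 7=18, EF_Task 8=24, EF_Task 9=18) = 24; EF_Task 10 = 24+12 = 36
Expected project duration μ = 36 weeks. Critical path: Task 3 → Task 6 → Task 8 → Task 10.

Variances on critical path: σ²_Task 3=2.778, σ²_Task 6=0.111, σ²_Task 8=5.444, σ²_Task 10=11.111.
Largest is σ²_Task 10 = 11.111.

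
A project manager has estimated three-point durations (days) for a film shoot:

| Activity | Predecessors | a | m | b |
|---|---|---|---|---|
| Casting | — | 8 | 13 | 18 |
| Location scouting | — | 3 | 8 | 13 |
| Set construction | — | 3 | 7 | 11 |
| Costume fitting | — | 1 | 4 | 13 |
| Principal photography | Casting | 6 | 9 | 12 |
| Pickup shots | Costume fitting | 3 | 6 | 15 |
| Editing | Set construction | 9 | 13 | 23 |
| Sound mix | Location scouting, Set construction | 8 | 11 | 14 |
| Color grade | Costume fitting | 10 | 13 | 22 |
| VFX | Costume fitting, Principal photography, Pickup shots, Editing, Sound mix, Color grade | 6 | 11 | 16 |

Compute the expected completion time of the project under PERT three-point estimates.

te_Casting = (8 + 4·13 + 18)/6 = 78/6 = 13
te_Location scouting = (3 + 4·8 + 13)/6 = 48/6 = 8
te_Set construction = (3 + 4·7 + 11)/6 = 42/6 = 7
te_Costume fitting = (1 + 4·4 + 13)/6 = 30/6 = 5
te_Principal photography = (6 + 4·9 + 12)/6 = 54/6 = 9
te_Pickup shots = (3 + 4·6 + 15)/6 = 42/6 = 7
te_Editing = (9 + 4·13 + 23)/6 = 84/6 = 14
te_Sound mix = (8 + 4·11 + 14)/6 = 66/6 = 11
te_Color grade = (10 + 4·13 + 22)/6 = 84/6 = 14
te_VFX = (6 + 4·11 + 16)/6 = 66/6 = 11

Forward pass:
ES_Casting = 0; EF_Casting = 13
ES_Location scouting = 0; EF_Location scouting = 8
ES_Set construction = 0; EF_Set construction = 7
ES_Costume fitting = 0; EF_Costume fitting = 5
ES_Principal photography = 13; EF_Principal photography = 13+9 = 22
ES_Pickup shots = 5; EF_Pickup shots = 5+7 = 12
ES_Editing = 7; EF_Editing = 7+14 = 21
ES_Sound mix = max(EF_Location scouting=8, EF_Set construction=7) = 8; EF_Sound mix = 8+11 = 19
ES_Color grade = 5; EF_Color grade = 5+14 = 19
ES_VFX = max(EF_Costume fitting=5, EF_Principal photography=22, EF_Pickup shots=12, EF_Editing=21, EF_Sound mix=19, EF_Color grade=19) = 22; EF_VFX = 22+11 = 33
Expected project duration μ = 33 days. Critical path: Casting → Principal photography → VFX.

33 days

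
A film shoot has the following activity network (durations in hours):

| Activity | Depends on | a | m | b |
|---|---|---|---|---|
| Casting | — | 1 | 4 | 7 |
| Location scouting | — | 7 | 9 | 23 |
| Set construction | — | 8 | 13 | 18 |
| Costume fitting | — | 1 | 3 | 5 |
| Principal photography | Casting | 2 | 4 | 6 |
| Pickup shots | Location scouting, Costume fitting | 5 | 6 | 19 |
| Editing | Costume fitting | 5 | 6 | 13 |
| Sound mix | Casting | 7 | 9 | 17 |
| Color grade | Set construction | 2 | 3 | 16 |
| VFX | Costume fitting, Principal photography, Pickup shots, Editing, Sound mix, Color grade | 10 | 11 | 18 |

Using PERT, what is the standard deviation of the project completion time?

te_Casting = (1 + 4·4 + 7)/6 = 24/6 = 4; σ²_Casting = ((7−1)/6)² = 1.000
te_Location scouting = (7 + 4·9 + 23)/6 = 66/6 = 11; σ²_Location scouting = ((23−7)/6)² = 7.111
te_Set construction = (8 + 4·13 + 18)/6 = 78/6 = 13; σ²_Set construction = ((18−8)/6)² = 2.778
te_Costume fitting = (1 + 4·3 + 5)/6 = 18/6 = 3; σ²_Costume fitting = ((5−1)/6)² = 0.444
te_Principal photography = (2 + 4·4 + 6)/6 = 24/6 = 4; σ²_Principal photography = ((6−2)/6)² = 0.444
te_Pickup shots = (5 + 4·6 + 19)/6 = 48/6 = 8; σ²_Pickup shots = ((19−5)/6)² = 5.444
te_Editing = (5 + 4·6 + 13)/6 = 42/6 = 7; σ²_Editing = ((13−5)/6)² = 1.778
te_Sound mix = (7 + 4·9 + 17)/6 = 60/6 = 10; σ²_Sound mix = ((17−7)/6)² = 2.778
te_Color grade = (2 + 4·3 + 16)/6 = 30/6 = 5; σ²_Color grade = ((16−2)/6)² = 5.444
te_VFX = (10 + 4·11 + 18)/6 = 72/6 = 12; σ²_VFX = ((18−10)/6)² = 1.778

Forward pass:
ES_Casting = 0; EF_Casting = 4
ES_Location scouting = 0; EF_Location scouting = 11
ES_Set construction = 0; EF_Set construction = 13
ES_Costume fitting = 0; EF_Costume fitting = 3
ES_Principal photography = 4; EF_Principal photography = 4+4 = 8
ES_Pickup shots = max(EF_Location scouting=11, EF_Costume fitting=3) = 11; EF_Pickup shots = 11+8 = 19
ES_Editing = 3; EF_Editing = 3+7 = 10
ES_Sound mix = 4; EF_Sound mix = 4+10 = 14
ES_Color grade = 13; EF_Color grade = 13+5 = 18
ES_VFX = max(EF_Costume fitting=3, EF_Principal photography=8, EF_Pickup shots=19, EF_Editing=10, EF_Sound mix=14, EF_Color grade=18) = 19; EF_VFX = 19+12 = 31
Expected project duration μ = 31 hours. Critical path: Location scouting → Pickup shots → VFX.

Variance along critical path = 7.111 + 5.444 + 1.778 = 14.333
σ = √14.333 = 3.786 hours

3.79 hours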